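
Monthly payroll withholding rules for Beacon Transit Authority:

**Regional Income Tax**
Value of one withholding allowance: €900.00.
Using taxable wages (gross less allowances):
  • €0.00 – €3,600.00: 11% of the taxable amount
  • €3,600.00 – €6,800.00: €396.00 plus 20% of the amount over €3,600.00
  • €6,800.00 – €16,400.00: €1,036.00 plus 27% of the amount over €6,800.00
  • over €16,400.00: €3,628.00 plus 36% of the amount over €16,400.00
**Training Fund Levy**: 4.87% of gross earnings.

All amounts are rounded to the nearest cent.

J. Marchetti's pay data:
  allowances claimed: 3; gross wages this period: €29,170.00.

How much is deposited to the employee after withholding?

Regional Income Tax: taxable = €29,170.00 − 3×€900.00 = €26,470.00
  €3,628.00 + 36% × (€26,470.00 − €16,400.00) = €3,628.00 + 36% × €10,070.00 = €7,253.20
Training Fund Levy: 4.87% × €29,170.00 = €1,420.58
Total withheld: €7,253.20 + €1,420.58 = €8,673.78
Net pay: €29,170.00 − €8,673.78 = €20,496.22

€20,496.22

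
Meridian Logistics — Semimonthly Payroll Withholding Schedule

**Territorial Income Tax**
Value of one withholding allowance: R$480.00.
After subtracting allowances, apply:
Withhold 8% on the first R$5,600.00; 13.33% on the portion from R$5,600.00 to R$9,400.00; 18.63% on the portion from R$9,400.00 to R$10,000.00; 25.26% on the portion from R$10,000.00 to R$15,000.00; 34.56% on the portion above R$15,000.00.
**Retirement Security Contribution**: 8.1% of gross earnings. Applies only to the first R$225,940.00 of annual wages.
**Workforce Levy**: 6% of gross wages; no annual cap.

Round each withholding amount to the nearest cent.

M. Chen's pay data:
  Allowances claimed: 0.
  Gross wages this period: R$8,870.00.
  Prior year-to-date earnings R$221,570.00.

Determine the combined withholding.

Territorial Income Tax: taxable = R$8,870.00
  R$448.00 + 13.33% × (R$8,870.00 − R$5,600.00) = R$448.00 + 13.33% × R$3,270.00 = R$883.89
Retirement Security Contribution: cap R$225,940.00 − YTD R$221,570.00 = R$4,370.00 subject; 8.1% × R$4,370.00 = R$353.97
Workforce Levy: 6% × R$8,870.00 = R$532.20
Total: R$883.89 + R$353.97 + R$532.20 = R$1,770.06

R$1,770.06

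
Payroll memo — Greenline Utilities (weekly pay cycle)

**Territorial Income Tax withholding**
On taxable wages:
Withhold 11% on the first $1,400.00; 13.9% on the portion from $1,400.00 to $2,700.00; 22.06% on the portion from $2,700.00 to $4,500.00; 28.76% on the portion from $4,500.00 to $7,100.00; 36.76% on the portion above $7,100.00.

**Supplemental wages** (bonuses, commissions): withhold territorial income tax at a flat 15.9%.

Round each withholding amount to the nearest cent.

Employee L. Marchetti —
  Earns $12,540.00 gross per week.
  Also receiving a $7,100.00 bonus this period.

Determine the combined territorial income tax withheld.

Territorial Income Tax: taxable = $12,540.00
  $1,479.54 + 36.76% × ($12,540.00 − $7,100.00) = $1,479.54 + 36.76% × $5,440.00 = $3,479.28
Supplemental (15.9% flat on bonus): 15.9% × $7,100.00 = $1,128.90
Total territorial income tax: $3,479.28 + $1,128.90 = $4,608.18

$4,608.18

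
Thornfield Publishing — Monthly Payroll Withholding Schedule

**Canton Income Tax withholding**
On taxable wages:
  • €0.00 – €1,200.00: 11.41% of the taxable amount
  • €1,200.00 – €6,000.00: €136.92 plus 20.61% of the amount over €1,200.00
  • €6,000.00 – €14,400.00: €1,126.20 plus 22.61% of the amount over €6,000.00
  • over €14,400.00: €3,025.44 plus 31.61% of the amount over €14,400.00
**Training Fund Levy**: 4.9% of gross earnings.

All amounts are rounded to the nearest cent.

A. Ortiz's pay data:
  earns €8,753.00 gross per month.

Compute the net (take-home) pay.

€6,575.45

Canton Income Tax: taxable = €8,753.00
  €1,126.20 + 22.61% × (€8,753.00 − €6,000.00) = €1,126.20 + 22.61% × €2,753.00 = €1,748.65
Training Fund Levy: 4.9% × €8,753.00 = €428.90
Total withheld: €1,748.65 + €428.90 = €2,177.55
Net pay: €8,753.00 − €2,177.55 = €6,575.45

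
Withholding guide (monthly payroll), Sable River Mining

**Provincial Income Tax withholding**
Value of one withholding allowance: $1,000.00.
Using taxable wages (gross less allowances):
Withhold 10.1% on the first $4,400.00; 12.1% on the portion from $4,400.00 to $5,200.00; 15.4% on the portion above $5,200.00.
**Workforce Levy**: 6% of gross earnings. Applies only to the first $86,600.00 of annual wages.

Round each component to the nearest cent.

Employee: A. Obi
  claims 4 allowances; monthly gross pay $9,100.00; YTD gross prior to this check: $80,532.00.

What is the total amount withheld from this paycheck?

Provincial Income Tax: taxable = $9,100.00 − 4×$1,000.00 = $5,100.00
  $444.40 + 12.1% × ($5,100.00 − $4,400.00) = $444.40 + 12.1% × $700.00 = $529.10
Workforce Levy: cap $86,600.00 − YTD $80,532.00 = $6,068.00 subject; 6% × $6,068.00 = $364.08
Total: $529.10 + $364.08 = $893.18

$893.18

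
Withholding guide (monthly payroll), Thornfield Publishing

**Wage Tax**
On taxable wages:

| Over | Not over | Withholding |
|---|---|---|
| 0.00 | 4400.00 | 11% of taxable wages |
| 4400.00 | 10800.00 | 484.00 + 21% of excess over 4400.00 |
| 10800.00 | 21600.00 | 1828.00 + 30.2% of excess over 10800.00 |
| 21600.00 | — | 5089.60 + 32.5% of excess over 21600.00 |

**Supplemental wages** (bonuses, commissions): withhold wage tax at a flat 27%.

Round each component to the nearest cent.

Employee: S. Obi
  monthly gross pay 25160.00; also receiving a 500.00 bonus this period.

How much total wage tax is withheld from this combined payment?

Wage Tax: taxable = 25160.00
  5089.60 + 32.5% × (25160.00 − 21600.00) = 5089.60 + 32.5% × 3560.00 = 6246.60
Supplemental (27% flat on bonus): 27% × 500.00 = 135.00
Total wage tax: 6246.60 + 135.00 = 6381.60

6381.60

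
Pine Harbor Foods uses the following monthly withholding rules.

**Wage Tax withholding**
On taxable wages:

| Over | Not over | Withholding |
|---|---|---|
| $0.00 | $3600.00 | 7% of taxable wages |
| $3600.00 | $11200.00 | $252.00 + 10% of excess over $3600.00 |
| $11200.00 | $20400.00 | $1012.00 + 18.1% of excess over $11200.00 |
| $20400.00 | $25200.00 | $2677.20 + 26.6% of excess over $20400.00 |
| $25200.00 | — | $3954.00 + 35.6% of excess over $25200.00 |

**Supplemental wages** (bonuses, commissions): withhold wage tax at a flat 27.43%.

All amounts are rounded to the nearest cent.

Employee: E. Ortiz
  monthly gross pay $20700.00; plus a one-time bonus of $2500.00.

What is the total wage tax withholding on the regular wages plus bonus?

$3442.75

Wage Tax: taxable = $20700.00
  $2677.20 + 26.6% × ($20700.00 − $20400.00) = $2677.20 + 26.6% × $300.00 = $2757.00
Supplemental (27.43% flat on bonus): 27.43% × $2500.00 = $685.75
Total wage tax: $2757.00 + $685.75 = $3442.75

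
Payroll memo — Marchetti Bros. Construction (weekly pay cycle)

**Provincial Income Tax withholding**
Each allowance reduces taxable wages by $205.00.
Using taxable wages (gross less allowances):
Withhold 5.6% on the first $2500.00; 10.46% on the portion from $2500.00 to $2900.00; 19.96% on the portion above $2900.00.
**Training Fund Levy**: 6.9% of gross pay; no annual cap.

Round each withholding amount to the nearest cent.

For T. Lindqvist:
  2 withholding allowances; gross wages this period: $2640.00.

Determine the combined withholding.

$307.04

Provincial Income Tax: taxable = $2640.00 − 2×$205.00 = $2230.00
  5.6% × $2230.00 = $124.88
Training Fund Levy: 6.9% × $2640.00 = $182.16
Total: $124.88 + $182.16 = $307.04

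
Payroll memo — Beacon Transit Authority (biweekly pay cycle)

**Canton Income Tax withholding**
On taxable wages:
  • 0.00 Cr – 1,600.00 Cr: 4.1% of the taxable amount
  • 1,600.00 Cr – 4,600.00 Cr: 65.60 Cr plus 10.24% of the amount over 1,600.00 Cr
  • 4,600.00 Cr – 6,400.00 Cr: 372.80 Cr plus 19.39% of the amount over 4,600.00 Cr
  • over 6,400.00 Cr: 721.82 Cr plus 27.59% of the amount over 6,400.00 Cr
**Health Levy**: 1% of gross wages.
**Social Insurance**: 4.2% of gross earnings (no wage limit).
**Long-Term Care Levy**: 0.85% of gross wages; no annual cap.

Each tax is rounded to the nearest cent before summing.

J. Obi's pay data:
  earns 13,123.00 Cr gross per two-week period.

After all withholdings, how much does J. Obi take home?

Canton Income Tax: taxable = 13,123.00 Cr
  721.82 Cr + 27.59% × (13,123.00 Cr − 6,400.00 Cr) = 721.82 Cr + 27.59% × 6,723.00 Cr = 2,576.70 Cr
Health Levy: 1% × 13,123.00 Cr = 131.23 Cr
Social Insurance: 4.2% × 13,123.00 Cr = 551.17 Cr
Long-Term Care Levy: 0.85% × 13,123.00 Cr = 111.55 Cr
Total withheld: 2,576.70 Cr + 131.23 Cr + 551.17 Cr + 111.55 Cr = 3,370.65 Cr
Net pay: 13,123.00 Cr − 3,370.65 Cr = 9,752.35 Cr

9,752.35 Cr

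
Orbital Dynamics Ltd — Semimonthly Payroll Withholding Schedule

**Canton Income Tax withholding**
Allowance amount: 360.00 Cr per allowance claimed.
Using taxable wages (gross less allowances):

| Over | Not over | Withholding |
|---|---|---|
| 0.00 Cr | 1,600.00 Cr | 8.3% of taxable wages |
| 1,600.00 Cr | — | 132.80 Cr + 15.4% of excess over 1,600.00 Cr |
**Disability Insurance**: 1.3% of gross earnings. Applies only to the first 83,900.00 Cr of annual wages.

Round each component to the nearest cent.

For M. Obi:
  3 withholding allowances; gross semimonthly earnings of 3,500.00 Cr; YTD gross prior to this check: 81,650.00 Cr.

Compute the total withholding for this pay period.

288.33 Cr

Canton Income Tax: taxable = 3,500.00 Cr − 3×360.00 Cr = 2,420.00 Cr
  132.80 Cr + 15.4% × (2,420.00 Cr − 1,600.00 Cr) = 132.80 Cr + 15.4% × 820.00 Cr = 259.08 Cr
Disability Insurance: cap 83,900.00 Cr − YTD 81,650.00 Cr = 2,250.00 Cr subject; 1.3% × 2,250.00 Cr = 29.25 Cr
Total: 259.08 Cr + 29.25 Cr = 288.33 Cr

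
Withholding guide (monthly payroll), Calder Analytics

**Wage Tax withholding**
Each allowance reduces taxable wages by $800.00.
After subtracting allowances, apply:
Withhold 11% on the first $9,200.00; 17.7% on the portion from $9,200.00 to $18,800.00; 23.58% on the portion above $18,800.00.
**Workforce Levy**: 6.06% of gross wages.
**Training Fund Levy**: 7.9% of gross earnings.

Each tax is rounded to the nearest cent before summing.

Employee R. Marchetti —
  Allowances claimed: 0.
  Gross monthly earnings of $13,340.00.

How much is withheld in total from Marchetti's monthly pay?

Wage Tax: taxable = $13,340.00
  $1,012.00 + 17.7% × ($13,340.00 − $9,200.00) = $1,012.00 + 17.7% × $4,140.00 = $1,744.78
Workforce Levy: 6.06% × $13,340.00 = $808.40
Training Fund Levy: 7.9% × $13,340.00 = $1,053.86
Total: $1,744.78 + $808.40 + $1,053.86 = $3,607.04

$3,607.04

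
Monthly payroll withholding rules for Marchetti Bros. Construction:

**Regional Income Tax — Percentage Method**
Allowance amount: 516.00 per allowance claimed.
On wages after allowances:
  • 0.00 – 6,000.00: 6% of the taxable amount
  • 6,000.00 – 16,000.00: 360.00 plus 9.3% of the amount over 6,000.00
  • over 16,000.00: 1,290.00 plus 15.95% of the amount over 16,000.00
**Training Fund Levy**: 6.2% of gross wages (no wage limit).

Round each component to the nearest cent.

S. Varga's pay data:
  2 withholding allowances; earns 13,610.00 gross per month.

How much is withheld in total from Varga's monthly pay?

Regional Income Tax: taxable = 13,610.00 − 2×516.00 = 12,578.00
  360.00 + 9.3% × (12,578.00 − 6,000.00) = 360.00 + 9.3% × 6,578.00 = 971.75
Training Fund Levy: 6.2% × 13,610.00 = 843.82
Total: 971.75 + 843.82 = 1,815.57

1,815.57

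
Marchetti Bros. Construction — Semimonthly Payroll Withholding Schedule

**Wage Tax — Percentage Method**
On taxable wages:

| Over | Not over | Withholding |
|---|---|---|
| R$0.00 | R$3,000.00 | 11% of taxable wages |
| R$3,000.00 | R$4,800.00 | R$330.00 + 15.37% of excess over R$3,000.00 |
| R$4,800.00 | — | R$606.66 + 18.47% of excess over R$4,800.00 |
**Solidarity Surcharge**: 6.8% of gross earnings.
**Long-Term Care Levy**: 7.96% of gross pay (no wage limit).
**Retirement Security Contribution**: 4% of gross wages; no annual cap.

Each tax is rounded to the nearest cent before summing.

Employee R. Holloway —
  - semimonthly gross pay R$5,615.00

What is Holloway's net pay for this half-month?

R$3,804.44

Wage Tax: taxable = R$5,615.00
  R$606.66 + 18.47% × (R$5,615.00 − R$4,800.00) = R$606.66 + 18.47% × R$815.00 = R$757.19
Solidarity Surcharge: 6.8% × R$5,615.00 = R$381.82
Long-Term Care Levy: 7.96% × R$5,615.00 = R$446.95
Retirement Security Contribution: 4% × R$5,615.00 = R$224.60
Total withheld: R$757.19 + R$381.82 + R$446.95 + R$224.60 = R$1,810.56
Net pay: R$5,615.00 − R$1,810.56 = R$3,804.44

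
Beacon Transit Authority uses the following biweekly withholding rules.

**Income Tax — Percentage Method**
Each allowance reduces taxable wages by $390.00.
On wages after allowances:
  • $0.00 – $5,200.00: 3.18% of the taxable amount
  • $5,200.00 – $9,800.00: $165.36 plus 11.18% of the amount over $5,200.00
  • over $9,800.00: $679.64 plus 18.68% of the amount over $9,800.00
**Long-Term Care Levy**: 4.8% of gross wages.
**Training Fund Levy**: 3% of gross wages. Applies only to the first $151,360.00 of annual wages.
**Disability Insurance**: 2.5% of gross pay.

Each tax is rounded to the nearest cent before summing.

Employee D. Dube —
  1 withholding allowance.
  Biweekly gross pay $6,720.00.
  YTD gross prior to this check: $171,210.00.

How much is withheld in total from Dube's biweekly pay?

Income Tax: taxable = $6,720.00 − 1×$390.00 = $6,330.00
  $165.36 + 11.18% × ($6,330.00 − $5,200.00) = $165.36 + 11.18% × $1,130.00 = $291.69
Long-Term Care Levy: 4.8% × $6,720.00 = $322.56
Training Fund Levy: YTD $171,210.00 ≥ cap $151,360.00 → $0.00
Disability Insurance: 2.5% × $6,720.00 = $168.00
Total: $291.69 + $322.56 + $0.00 + $168.00 = $782.25

$782.25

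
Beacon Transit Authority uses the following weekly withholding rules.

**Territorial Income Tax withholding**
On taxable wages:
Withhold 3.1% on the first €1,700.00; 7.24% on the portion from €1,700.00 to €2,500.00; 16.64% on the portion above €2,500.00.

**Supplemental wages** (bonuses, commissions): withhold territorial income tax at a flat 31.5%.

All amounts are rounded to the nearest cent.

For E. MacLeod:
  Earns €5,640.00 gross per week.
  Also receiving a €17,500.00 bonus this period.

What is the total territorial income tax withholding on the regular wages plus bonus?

Territorial Income Tax: taxable = €5,640.00
  €110.62 + 16.64% × (€5,640.00 − €2,500.00) = €110.62 + 16.64% × €3,140.00 = €633.12
Supplemental (31.5% flat on bonus): 31.5% × €17,500.00 = €5,512.50
Total territorial income tax: €633.12 + €5,512.50 = €6,145.62

€6,145.62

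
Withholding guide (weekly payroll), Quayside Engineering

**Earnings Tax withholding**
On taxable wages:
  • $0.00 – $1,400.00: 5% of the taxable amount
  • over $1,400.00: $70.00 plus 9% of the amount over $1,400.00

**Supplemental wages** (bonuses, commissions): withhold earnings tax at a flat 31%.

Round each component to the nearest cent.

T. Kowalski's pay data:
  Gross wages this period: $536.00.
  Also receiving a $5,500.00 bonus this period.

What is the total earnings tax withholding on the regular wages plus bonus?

$1,731.80

Earnings Tax: taxable = $536.00
  5% × $536.00 = $26.80
Supplemental (31% flat on bonus): 31% × $5,500.00 = $1,705.00
Total earnings tax: $26.80 + $1,705.00 = $1,731.80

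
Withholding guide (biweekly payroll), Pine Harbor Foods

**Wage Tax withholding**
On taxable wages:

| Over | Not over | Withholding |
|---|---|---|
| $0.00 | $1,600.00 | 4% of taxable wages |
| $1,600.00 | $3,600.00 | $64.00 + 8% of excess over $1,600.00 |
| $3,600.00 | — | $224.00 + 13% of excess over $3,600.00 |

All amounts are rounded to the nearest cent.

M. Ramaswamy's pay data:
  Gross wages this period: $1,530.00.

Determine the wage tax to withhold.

$61.20

Wage Tax: taxable = $1,530.00
  4% × $1,530.00 = $61.20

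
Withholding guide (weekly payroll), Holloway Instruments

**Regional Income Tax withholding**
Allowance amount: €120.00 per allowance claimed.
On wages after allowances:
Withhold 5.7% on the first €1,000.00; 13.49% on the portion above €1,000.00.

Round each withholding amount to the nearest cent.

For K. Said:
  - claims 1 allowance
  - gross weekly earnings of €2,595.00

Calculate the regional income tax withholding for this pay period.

Regional Income Tax: taxable = €2,595.00 − 1×€120.00 = €2,475.00
  €57.00 + 13.49% × (€2,475.00 − €1,000.00) = €57.00 + 13.49% × €1,475.00 = €255.98

€255.98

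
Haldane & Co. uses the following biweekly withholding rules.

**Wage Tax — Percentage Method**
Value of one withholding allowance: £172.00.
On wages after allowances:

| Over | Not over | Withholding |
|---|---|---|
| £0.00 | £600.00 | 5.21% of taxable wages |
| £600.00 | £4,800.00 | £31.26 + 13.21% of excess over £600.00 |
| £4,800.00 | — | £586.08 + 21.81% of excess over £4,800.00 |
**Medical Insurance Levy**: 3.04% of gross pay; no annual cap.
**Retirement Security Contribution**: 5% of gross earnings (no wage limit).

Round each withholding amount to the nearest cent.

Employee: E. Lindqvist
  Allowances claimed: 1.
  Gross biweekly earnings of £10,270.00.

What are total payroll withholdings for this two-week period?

Wage Tax: taxable = £10,270.00 − 1×£172.00 = £10,098.00
  £586.08 + 21.81% × (£10,098.00 − £4,800.00) = £586.08 + 21.81% × £5,298.00 = £1,741.57
Medical Insurance Levy: 3.04% × £10,270.00 = £312.21
Retirement Security Contribution: 5% × £10,270.00 = £513.50
Total: £1,741.57 + £312.21 + £513.50 = £2,567.28

£2,567.28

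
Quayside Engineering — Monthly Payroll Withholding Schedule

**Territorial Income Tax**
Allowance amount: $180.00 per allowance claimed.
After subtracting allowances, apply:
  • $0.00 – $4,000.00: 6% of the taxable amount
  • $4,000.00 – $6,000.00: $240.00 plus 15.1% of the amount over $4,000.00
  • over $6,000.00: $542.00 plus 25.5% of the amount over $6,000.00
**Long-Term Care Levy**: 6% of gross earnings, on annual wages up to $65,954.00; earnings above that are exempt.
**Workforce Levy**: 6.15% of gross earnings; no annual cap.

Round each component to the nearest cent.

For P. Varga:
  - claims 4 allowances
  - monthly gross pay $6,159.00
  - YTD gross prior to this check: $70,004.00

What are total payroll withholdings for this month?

Territorial Income Tax: taxable = $6,159.00 − 4×$180.00 = $5,439.00
  $240.00 + 15.1% × ($5,439.00 − $4,000.00) = $240.00 + 15.1% × $1,439.00 = $457.29
Long-Term Care Levy: YTD $70,004.00 ≥ cap $65,954.00 → $0.00
Workforce Levy: 6.15% × $6,159.00 = $378.78
Total: $457.29 + $0.00 + $378.78 = $836.07

$836.07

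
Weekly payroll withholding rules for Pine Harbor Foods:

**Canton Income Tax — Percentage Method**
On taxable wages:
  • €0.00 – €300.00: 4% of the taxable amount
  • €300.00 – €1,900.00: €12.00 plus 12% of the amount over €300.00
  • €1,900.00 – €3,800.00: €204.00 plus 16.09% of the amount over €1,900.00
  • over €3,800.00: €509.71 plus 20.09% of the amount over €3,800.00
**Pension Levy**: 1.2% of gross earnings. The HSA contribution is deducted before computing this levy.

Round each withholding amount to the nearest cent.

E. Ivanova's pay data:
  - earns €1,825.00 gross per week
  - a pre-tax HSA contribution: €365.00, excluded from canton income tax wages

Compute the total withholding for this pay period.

Canton Income Tax: taxable = €1,825.00 − €365.00 = €1,460.00
  €12.00 + 12% × (€1,460.00 − €300.00) = €12.00 + 12% × €1,160.00 = €151.20
Pension Levy: 1.2% × €1,460.00 = €17.52
Total: €151.20 + €17.52 = €168.72

€168.72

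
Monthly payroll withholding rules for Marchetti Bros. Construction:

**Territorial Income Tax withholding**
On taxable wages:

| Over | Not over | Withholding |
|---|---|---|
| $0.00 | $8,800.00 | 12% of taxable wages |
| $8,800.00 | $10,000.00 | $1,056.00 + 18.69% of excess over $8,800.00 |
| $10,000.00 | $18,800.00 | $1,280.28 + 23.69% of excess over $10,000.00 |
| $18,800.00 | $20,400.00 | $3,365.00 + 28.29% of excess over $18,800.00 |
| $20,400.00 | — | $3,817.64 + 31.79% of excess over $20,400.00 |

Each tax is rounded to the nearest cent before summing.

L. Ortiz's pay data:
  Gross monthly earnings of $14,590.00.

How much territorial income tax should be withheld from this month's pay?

$2,367.65

Territorial Income Tax: taxable = $14,590.00
  $1,280.28 + 23.69% × ($14,590.00 − $10,000.00) = $1,280.28 + 23.69% × $4,590.00 = $2,367.65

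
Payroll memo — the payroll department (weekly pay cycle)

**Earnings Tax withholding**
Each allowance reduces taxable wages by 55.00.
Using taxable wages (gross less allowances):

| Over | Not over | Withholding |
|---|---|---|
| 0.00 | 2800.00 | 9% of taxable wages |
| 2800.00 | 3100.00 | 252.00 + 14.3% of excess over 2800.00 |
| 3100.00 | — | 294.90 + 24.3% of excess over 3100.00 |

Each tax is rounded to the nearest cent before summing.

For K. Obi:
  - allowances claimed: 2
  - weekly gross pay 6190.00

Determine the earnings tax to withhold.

Earnings Tax: taxable = 6190.00 − 2×55.00 = 6080.00
  294.90 + 24.3% × (6080.00 − 3100.00) = 294.90 + 24.3% × 2980.00 = 1019.04

1019.04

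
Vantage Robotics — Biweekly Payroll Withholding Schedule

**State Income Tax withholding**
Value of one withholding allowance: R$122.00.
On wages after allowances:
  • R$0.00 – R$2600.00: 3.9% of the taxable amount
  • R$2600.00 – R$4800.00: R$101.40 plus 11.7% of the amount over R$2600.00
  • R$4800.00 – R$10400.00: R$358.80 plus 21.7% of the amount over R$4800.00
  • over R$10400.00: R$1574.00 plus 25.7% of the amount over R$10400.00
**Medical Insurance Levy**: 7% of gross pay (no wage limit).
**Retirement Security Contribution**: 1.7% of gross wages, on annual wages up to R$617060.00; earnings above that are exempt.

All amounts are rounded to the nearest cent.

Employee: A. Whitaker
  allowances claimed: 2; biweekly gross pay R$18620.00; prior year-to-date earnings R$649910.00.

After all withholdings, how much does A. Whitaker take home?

R$13692.77

State Income Tax: taxable = R$18620.00 − 2×R$122.00 = R$18376.00
  R$1574.00 + 25.7% × (R$18376.00 − R$10400.00) = R$1574.00 + 25.7% × R$7976.00 = R$3623.83
Medical Insurance Levy: 7% × R$18620.00 = R$1303.40
Retirement Security Contribution: YTD R$649910.00 ≥ cap R$617060.00 → R$0.00
Total withheld: R$3623.83 + R$1303.40 + R$0.00 = R$4927.23
Net pay: R$18620.00 − R$4927.23 = R$13692.77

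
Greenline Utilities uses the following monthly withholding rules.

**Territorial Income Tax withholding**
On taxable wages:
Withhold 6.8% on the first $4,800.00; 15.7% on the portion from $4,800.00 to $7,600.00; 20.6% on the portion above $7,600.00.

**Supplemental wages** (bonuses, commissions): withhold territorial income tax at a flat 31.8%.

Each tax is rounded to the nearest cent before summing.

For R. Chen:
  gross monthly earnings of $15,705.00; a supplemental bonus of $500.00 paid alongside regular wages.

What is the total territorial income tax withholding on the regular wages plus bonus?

$2,594.63

Territorial Income Tax: taxable = $15,705.00
  $766.00 + 20.6% × ($15,705.00 − $7,600.00) = $766.00 + 20.6% × $8,105.00 = $2,435.63
Supplemental (31.8% flat on bonus): 31.8% × $500.00 = $159.00
Total territorial income tax: $2,435.63 + $159.00 = $2,594.63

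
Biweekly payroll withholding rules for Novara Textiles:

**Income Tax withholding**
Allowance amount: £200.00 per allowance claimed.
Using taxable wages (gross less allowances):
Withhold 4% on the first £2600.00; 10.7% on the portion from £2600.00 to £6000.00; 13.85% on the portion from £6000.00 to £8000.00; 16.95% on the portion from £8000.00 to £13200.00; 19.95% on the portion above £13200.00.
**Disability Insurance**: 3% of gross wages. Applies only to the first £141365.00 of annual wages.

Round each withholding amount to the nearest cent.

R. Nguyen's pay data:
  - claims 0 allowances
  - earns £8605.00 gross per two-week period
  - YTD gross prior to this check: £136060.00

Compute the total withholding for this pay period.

Income Tax: taxable = £8605.00
  £744.80 + 16.95% × (£8605.00 − £8000.00) = £744.80 + 16.95% × £605.00 = £847.35
Disability Insurance: cap £141365.00 − YTD £136060.00 = £5305.00 subject; 3% × £5305.00 = £159.15
Total: £847.35 + £159.15 = £1006.50

£1006.50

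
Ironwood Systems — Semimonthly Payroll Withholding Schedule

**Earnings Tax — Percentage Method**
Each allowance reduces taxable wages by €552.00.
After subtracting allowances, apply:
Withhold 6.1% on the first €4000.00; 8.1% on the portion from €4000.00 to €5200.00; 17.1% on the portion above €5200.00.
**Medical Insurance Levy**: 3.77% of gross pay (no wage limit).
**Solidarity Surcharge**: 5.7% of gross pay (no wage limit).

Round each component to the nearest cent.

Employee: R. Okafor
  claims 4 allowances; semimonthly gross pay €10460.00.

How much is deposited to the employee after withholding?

€8606.35

Earnings Tax: taxable = €10460.00 − 4×€552.00 = €8252.00
  €341.20 + 17.1% × (€8252.00 − €5200.00) = €341.20 + 17.1% × €3052.00 = €863.09
Medical Insurance Levy: 3.77% × €10460.00 = €394.34
Solidarity Surcharge: 5.7% × €10460.00 = €596.22
Total withheld: €863.09 + €394.34 + €596.22 = €1853.65
Net pay: €10460.00 − €1853.65 = €8606.35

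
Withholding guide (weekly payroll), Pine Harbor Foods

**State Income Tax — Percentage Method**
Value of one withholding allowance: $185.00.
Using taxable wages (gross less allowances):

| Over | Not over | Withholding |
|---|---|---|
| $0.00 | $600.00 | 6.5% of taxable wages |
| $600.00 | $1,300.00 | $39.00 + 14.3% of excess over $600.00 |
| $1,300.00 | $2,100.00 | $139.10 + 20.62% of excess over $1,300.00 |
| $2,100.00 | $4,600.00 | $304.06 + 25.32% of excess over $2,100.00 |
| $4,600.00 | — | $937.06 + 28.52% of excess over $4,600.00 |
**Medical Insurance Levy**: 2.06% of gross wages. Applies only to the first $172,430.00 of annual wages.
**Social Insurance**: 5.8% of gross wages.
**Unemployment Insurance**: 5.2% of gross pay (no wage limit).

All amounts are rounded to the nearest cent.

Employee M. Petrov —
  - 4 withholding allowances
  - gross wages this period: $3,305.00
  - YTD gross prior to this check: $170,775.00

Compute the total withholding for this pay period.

State Income Tax: taxable = $3,305.00 − 4×$185.00 = $2,565.00
  $304.06 + 25.32% × ($2,565.00 − $2,100.00) = $304.06 + 25.32% × $465.00 = $421.80
Medical Insurance Levy: cap $172,430.00 − YTD $170,775.00 = $1,655.00 subject; 2.06% × $1,655.00 = $34.09
Social Insurance: 5.8% × $3,305.00 = $191.69
Unemployment Insurance: 5.2% × $3,305.00 = $171.86
Total: $421.80 + $34.09 + $191.69 + $171.86 = $819.44

$819.44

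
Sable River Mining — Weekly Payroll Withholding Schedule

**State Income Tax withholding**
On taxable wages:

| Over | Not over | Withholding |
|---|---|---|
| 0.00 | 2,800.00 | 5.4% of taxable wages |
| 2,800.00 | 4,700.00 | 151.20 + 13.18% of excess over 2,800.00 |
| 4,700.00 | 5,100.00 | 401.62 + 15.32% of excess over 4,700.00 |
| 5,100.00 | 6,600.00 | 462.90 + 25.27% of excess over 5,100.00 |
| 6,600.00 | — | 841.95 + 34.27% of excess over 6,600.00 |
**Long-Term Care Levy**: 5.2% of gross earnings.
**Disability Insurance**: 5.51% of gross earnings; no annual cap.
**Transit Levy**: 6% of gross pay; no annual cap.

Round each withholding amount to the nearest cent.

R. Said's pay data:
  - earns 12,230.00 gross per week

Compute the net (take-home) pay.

State Income Tax: taxable = 12,230.00
  841.95 + 34.27% × (12,230.00 − 6,600.00) = 841.95 + 34.27% × 5,630.00 = 2,771.35
Long-Term Care Levy: 5.2% × 12,230.00 = 635.96
Disability Insurance: 5.51% × 12,230.00 = 673.87
Transit Levy: 6% × 12,230.00 = 733.80
Total withheld: 2,771.35 + 635.96 + 673.87 + 733.80 = 4,814.98
Net pay: 12,230.00 − 4,814.98 = 7,415.02

7,415.02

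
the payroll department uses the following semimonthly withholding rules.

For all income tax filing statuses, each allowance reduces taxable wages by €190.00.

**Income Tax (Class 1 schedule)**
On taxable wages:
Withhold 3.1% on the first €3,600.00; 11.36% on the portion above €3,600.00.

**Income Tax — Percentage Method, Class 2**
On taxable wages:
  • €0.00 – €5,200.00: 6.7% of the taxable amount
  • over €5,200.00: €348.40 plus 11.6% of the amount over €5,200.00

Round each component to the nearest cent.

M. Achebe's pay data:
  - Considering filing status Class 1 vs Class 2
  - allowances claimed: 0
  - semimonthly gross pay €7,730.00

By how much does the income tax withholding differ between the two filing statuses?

Income Tax (Class 1): taxable = €7,730.00
  €111.60 + 11.36% × (€7,730.00 − €3,600.00) = €111.60 + 11.36% × €4,130.00 = €580.77
Income Tax (Class 2): taxable = €7,730.00
  €348.40 + 11.6% × (€7,730.00 − €5,200.00) = €348.40 + 11.6% × €2,530.00 = €641.88
Difference: |€580.77 − €641.88| = €61.11 (higher under Class 2)

€61.11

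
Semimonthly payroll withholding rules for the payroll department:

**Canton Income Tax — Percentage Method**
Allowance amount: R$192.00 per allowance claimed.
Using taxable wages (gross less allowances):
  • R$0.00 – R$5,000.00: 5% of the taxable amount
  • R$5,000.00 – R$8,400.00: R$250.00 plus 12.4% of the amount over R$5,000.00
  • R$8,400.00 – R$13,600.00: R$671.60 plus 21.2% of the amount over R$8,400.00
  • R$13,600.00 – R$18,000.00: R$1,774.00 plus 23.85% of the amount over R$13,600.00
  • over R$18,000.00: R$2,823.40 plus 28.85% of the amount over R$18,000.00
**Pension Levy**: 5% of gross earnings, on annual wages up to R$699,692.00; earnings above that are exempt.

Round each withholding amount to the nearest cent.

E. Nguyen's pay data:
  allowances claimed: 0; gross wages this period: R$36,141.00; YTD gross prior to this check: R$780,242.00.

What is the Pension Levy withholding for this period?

R$0.00

Pension Levy: YTD R$780,242.00 ≥ cap R$699,692.00 → R$0.00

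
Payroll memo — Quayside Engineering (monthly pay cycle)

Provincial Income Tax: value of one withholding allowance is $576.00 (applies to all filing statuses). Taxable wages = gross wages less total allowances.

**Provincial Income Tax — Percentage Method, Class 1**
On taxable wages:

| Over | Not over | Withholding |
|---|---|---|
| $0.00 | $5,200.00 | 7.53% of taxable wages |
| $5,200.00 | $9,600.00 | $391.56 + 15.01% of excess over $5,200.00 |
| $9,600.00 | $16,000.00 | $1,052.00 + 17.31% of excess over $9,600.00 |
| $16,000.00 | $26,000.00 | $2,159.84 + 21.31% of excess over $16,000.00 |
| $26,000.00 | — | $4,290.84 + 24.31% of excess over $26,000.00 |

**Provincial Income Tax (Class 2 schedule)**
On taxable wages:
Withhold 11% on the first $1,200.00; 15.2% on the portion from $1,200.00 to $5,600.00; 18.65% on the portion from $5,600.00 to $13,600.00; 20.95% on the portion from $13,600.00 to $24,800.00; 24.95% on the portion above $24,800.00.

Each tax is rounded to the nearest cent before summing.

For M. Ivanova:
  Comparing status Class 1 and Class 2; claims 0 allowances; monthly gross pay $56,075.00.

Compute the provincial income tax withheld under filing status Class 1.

$11,602.07

Provincial Income Tax (Class 1): taxable = $56,075.00
  $4,290.84 + 24.31% × ($56,075.00 − $26,000.00) = $4,290.84 + 24.31% × $30,075.00 = $11,602.07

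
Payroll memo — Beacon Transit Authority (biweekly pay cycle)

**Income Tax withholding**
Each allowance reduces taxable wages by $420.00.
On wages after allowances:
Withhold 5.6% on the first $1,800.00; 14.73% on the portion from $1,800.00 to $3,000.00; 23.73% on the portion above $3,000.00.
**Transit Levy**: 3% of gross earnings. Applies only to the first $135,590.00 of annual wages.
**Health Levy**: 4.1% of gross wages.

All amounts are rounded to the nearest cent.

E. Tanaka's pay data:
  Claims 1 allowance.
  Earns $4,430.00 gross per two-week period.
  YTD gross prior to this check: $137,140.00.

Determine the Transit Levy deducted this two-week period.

Transit Levy: YTD $137,140.00 ≥ cap $135,590.00 → $0.00

$0.00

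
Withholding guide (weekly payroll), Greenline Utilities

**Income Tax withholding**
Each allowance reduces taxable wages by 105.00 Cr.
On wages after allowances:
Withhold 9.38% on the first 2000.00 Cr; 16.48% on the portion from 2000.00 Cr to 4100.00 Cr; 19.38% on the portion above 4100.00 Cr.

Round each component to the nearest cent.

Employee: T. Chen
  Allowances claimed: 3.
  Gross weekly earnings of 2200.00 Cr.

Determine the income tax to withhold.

176.81 Cr

Income Tax: taxable = 2200.00 Cr − 3×105.00 Cr = 1885.00 Cr
  9.38% × 1885.00 Cr = 176.81 Cr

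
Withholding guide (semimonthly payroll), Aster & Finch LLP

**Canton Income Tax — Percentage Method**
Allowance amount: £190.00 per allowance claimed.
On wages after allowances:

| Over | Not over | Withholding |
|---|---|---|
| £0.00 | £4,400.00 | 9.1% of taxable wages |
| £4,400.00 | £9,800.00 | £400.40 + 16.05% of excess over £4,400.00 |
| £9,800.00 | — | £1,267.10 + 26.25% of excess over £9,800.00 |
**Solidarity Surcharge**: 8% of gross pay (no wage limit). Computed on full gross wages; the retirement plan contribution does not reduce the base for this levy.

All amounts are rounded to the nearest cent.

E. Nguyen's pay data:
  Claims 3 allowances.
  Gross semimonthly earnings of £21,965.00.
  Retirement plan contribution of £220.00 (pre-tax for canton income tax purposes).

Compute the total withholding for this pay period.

Canton Income Tax: taxable = £21,965.00 − £220.00 − 3×£190.00 = £21,175.00
  £1,267.10 + 26.25% × (£21,175.00 − £9,800.00) = £1,267.10 + 26.25% × £11,375.00 = £4,253.04
Solidarity Surcharge: 8% × £21,965.00 = £1,757.20
Total: £4,253.04 + £1,757.20 = £6,010.24

£6,010.24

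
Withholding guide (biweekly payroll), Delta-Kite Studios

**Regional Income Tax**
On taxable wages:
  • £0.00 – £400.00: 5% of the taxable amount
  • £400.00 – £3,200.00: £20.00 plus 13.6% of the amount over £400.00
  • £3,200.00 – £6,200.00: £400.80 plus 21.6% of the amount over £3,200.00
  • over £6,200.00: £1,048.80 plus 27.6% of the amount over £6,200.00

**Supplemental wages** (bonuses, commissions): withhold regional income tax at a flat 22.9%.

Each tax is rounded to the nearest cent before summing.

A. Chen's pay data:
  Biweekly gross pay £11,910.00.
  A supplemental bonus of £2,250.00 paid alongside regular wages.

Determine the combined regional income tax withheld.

Regional Income Tax: taxable = £11,910.00
  £1,048.80 + 27.6% × (£11,910.00 − £6,200.00) = £1,048.80 + 27.6% × £5,710.00 = £2,624.76
Supplemental (22.9% flat on bonus): 22.9% × £2,250.00 = £515.25
Total regional income tax: £2,624.76 + £515.25 = £3,140.01

£3,140.01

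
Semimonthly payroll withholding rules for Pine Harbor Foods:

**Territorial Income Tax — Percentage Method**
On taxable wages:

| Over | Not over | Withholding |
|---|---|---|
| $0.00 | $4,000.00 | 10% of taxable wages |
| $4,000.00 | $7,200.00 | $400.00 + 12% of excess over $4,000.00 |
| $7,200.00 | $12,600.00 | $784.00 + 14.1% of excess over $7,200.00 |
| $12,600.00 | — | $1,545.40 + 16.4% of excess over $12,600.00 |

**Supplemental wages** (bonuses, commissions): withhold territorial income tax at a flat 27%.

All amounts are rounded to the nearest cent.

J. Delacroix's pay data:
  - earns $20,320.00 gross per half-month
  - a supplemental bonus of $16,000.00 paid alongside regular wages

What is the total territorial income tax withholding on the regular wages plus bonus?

$7,131.48

Territorial Income Tax: taxable = $20,320.00
  $1,545.40 + 16.4% × ($20,320.00 − $12,600.00) = $1,545.40 + 16.4% × $7,720.00 = $2,811.48
Supplemental (27% flat on bonus): 27% × $16,000.00 = $4,320.00
Total territorial income tax: $2,811.48 + $4,320.00 = $7,131.48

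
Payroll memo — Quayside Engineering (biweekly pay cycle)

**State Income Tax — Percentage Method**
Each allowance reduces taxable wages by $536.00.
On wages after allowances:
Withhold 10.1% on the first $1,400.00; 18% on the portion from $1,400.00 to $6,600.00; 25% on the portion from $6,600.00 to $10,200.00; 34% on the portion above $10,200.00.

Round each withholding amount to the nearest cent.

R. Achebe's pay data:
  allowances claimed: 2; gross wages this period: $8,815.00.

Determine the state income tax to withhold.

State Income Tax: taxable = $8,815.00 − 2×$536.00 = $7,743.00
  $1,077.40 + 25% × ($7,743.00 − $6,600.00) = $1,077.40 + 25% × $1,143.00 = $1,363.15

$1,363.15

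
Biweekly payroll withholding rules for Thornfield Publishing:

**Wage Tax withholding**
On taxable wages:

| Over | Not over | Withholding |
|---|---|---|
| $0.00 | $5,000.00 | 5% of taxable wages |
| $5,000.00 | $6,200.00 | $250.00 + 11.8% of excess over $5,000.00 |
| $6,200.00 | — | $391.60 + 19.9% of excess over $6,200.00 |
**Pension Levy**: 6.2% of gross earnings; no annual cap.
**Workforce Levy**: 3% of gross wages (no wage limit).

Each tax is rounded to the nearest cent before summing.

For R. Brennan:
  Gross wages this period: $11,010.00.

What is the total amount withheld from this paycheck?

Wage Tax: taxable = $11,010.00
  $391.60 + 19.9% × ($11,010.00 − $6,200.00) = $391.60 + 19.9% × $4,810.00 = $1,348.79
Pension Levy: 6.2% × $11,010.00 = $682.62
Workforce Levy: 3% × $11,010.00 = $330.30
Total: $1,348.79 + $682.62 + $330.30 = $2,361.71

$2,361.71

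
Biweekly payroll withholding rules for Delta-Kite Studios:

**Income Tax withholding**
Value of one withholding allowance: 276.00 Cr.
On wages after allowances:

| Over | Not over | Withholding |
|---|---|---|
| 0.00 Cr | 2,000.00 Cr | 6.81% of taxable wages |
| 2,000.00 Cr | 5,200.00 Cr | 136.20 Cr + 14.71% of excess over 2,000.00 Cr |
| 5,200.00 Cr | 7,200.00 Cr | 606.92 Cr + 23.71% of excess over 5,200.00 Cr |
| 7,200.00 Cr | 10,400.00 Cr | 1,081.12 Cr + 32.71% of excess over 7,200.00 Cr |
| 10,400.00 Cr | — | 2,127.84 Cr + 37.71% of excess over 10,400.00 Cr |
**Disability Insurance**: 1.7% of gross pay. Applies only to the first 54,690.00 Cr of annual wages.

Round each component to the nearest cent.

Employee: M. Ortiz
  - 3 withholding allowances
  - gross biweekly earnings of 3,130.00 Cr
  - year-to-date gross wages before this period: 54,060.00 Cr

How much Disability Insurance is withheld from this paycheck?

Disability Insurance: cap 54,690.00 Cr − YTD 54,060.00 Cr = 630.00 Cr subject; 1.7% × 630.00 Cr = 10.71 Cr

10.71 Cr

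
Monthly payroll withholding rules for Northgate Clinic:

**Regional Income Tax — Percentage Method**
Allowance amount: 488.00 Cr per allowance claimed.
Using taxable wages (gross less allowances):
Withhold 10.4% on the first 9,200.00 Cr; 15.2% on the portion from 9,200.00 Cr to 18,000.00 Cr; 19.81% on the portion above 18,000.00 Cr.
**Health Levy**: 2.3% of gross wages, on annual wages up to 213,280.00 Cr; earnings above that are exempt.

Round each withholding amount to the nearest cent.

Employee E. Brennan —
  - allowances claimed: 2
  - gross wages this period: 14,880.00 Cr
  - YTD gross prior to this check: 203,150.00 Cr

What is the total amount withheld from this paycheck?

1,904.80 Cr

Regional Income Tax: taxable = 14,880.00 Cr − 2×488.00 Cr = 13,904.00 Cr
  956.80 Cr + 15.2% × (13,904.00 Cr − 9,200.00 Cr) = 956.80 Cr + 15.2% × 4,704.00 Cr = 1,671.81 Cr
Health Levy: cap 213,280.00 Cr − YTD 203,150.00 Cr = 10,130.00 Cr subject; 2.3% × 10,130.00 Cr = 232.99 Cr
Total: 1,671.81 Cr + 232.99 Cr = 1,904.80 Cr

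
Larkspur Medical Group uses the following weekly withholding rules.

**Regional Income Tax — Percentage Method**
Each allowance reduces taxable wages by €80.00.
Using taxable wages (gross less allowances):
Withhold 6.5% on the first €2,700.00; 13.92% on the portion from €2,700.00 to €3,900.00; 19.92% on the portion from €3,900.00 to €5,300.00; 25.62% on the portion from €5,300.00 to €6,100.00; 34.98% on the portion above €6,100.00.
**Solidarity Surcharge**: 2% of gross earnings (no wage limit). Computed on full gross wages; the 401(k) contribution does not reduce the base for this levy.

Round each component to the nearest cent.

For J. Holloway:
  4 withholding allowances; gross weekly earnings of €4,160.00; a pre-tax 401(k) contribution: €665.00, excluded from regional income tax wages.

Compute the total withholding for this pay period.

€324.82

Regional Income Tax: taxable = €4,160.00 − €665.00 − 4×€80.00 = €3,175.00
  €175.50 + 13.92% × (€3,175.00 − €2,700.00) = €175.50 + 13.92% × €475.00 = €241.62
Solidarity Surcharge: 2% × €4,160.00 = €83.20
Total: €241.62 + €83.20 = €324.82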